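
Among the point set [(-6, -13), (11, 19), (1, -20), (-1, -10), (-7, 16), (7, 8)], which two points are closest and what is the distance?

Computing all pairwise distances among 6 points:

d((-6, -13), (11, 19)) = 36.2353
d((-6, -13), (1, -20)) = 9.8995
d((-6, -13), (-1, -10)) = 5.831 <-- minimum
d((-6, -13), (-7, 16)) = 29.0172
d((-6, -13), (7, 8)) = 24.6982
d((11, 19), (1, -20)) = 40.2616
d((11, 19), (-1, -10)) = 31.3847
d((11, 19), (-7, 16)) = 18.2483
d((11, 19), (7, 8)) = 11.7047
d((1, -20), (-1, -10)) = 10.198
d((1, -20), (-7, 16)) = 36.8782
d((1, -20), (7, 8)) = 28.6356
d((-1, -10), (-7, 16)) = 26.6833
d((-1, -10), (7, 8)) = 19.6977
d((-7, 16), (7, 8)) = 16.1245

Closest pair: (-6, -13) and (-1, -10) with distance 5.831

The closest pair is (-6, -13) and (-1, -10) with Euclidean distance 5.831. For 6 points, brute-force pairwise comparison is shown above. For large n, the divide-and-conquer algorithm (sort by x, recurse on halves, check the dividing strip) achieves O(n log n).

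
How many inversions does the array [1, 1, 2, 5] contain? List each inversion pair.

Finding inversions in [1, 1, 2, 5]:


Total inversions: 0

The array has 0 inversions. It is already sorted.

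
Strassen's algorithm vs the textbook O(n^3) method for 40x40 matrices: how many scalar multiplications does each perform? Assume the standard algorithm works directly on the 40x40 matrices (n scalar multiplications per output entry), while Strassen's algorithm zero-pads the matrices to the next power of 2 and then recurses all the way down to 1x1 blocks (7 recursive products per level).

Matrix multiplication for 40x40 matrices:

Strassen's algorithm requires power-of-2 dimensions. Pad 40x40 to 64x64 (next power of 2).

Standard algorithm: 40^3 = 64000 multiplications
Strassen's algorithm: 7^(log2(64)) = 7^6 = 117649 multiplications
Difference: 64000 - 117649 = -53649 (Strassen uses MORE here due to padding overhead — for small or just-over-power-of-2 n, padding can outweigh the per-level savings)

Standard: 64000 multiplications (40^3). Strassen: 117649 multiplications (7^6, after padding to 64x64). Strassen reduces 8 recursive multiplications to 7 at each level.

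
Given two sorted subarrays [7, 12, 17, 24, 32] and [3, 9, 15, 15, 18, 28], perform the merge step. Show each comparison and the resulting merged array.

Merging process:

Compare 7 vs 3: take 3 from right. Merged: [3]
Compare 7 vs 9: take 7 from left. Merged: [3, 7]
Compare 12 vs 9: take 9 from right. Merged: [3, 7, 9]
Compare 12 vs 15: take 12 from left. Merged: [3, 7, 9, 12]
Compare 17 vs 15: take 15 from right. Merged: [3, 7, 9, 12, 15]
Compare 17 vs 15: take 15 from right. Merged: [3, 7, 9, 12, 15, 15]
Compare 17 vs 18: take 17 from left. Merged: [3, 7, 9, 12, 15, 15, 17]
Compare 24 vs 18: take 18 from right. Merged: [3, 7, 9, 12, 15, 15, 17, 18]
Compare 24 vs 28: take 24 from left. Merged: [3, 7, 9, 12, 15, 15, 17, 18, 24]
Compare 32 vs 28: take 28 from right. Merged: [3, 7, 9, 12, 15, 15, 17, 18, 24, 28]
Append remaining from left: [32]. Merged: [3, 7, 9, 12, 15, 15, 17, 18, 24, 28, 32]

Final merged array: [3, 7, 9, 12, 15, 15, 17, 18, 24, 28, 32]
Total comparisons: 10

The merged array is [3, 7, 9, 12, 15, 15, 17, 18, 24, 28, 32], requiring 10 comparisons. The merge step runs in O(n) time where n is the total number of elements.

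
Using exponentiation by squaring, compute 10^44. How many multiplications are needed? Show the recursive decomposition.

Computing 10^44 by squaring (build up from 10^1; each line after the first costs one multiplication):

10^1 = 10
10^2 = (10^1)^2 = 10^2 = 100
10^4 = (10^2)^2 = 100^2 = 10000
10^5 = 10 * 10^4 = 10 * 10000 = 100000
10^10 = (10^5)^2 = 100000^2 = 10000000000
10^11 = 10 * 10^10 = 10 * 10000000000 = 100000000000
10^22 = (10^11)^2 = 100000000000^2 = 10000000000000000000000
10^44 = (10^22)^2 = 10000000000000000000000^2 = 100000000000000000000000000000000000000000000

Result: 100000000000000000000000000000000000000000000
Multiplications needed: 7 (7 lines after 10^1)

10^44 = 100000000000000000000000000000000000000000000. Using exponentiation by squaring, this requires 7 multiplications. The key idea: if the exponent is even, square the half-power; if odd, multiply by the base once.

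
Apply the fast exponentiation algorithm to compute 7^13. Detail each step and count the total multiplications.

Computing 7^13 by squaring (build up from 7^1; each line after the first costs one multiplication):

7^1 = 7
7^2 = (7^1)^2 = 7^2 = 49
7^3 = 7 * 7^2 = 7 * 49 = 343
7^6 = (7^3)^2 = 343^2 = 117649
7^12 = (7^6)^2 = 117649^2 = 13841287201
7^13 = 7 * 7^12 = 7 * 13841287201 = 96889010407

Result: 96889010407
Multiplications needed: 5 (5 lines after 7^1)

7^13 = 96889010407. Using exponentiation by squaring, this requires 5 multiplications. The key idea: if the exponent is even, square the half-power; if odd, multiply by the base once.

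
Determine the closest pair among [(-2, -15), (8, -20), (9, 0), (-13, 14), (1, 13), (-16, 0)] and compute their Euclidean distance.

Computing all pairwise distances among 6 points:

d((-2, -15), (8, -20)) = 11.1803 <-- minimum
d((-2, -15), (9, 0)) = 18.6011
d((-2, -15), (-13, 14)) = 31.0161
d((-2, -15), (1, 13)) = 28.1603
d((-2, -15), (-16, 0)) = 20.5183
d((8, -20), (9, 0)) = 20.025
d((8, -20), (-13, 14)) = 39.9625
d((8, -20), (1, 13)) = 33.7343
d((8, -20), (-16, 0)) = 31.241
d((9, 0), (-13, 14)) = 26.0768
d((9, 0), (1, 13)) = 15.2643
d((9, 0), (-16, 0)) = 25.0
d((-13, 14), (1, 13)) = 14.0357
d((-13, 14), (-16, 0)) = 14.3178
d((1, 13), (-16, 0)) = 21.4009

Closest pair: (-2, -15) and (8, -20) with distance 11.1803

The closest pair is (-2, -15) and (8, -20) with Euclidean distance 11.1803. For 6 points, brute-force pairwise comparison is shown above. For large n, the divide-and-conquer algorithm (sort by x, recurse on halves, check the dividing strip) achieves O(n log n).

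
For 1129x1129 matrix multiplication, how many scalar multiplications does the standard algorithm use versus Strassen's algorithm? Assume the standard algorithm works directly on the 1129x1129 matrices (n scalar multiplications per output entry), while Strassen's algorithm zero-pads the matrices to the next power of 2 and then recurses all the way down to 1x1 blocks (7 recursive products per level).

Matrix multiplication for 1129x1129 matrices:

Strassen's algorithm requires power-of-2 dimensions. Pad 1129x1129 to 2048x2048 (next power of 2).

Standard algorithm: 1129^3 = 1439069689 multiplications
Strassen's algorithm: 7^(log2(2048)) = 7^11 = 1977326743 multiplications
Difference: 1439069689 - 1977326743 = -538257054 (Strassen uses MORE here due to padding overhead — for small or just-over-power-of-2 n, padding can outweigh the per-level savings)

Standard: 1439069689 multiplications (1129^3). Strassen: 1977326743 multiplications (7^11, after padding to 2048x2048). Strassen reduces 8 recursive multiplications to 7 at each level.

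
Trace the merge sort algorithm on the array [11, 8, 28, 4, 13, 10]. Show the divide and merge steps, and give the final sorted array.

Merge sort trace:

Split: [11, 8, 28, 4, 13, 10] -> [11, 8, 28] and [4, 13, 10]
  Split: [11, 8, 28] -> [11] and [8, 28]
    Split: [8, 28] -> [8] and [28]
    Merge: [8] + [28] -> [8, 28]
  Merge: [11] + [8, 28] -> [8, 11, 28]
  Split: [4, 13, 10] -> [4] and [13, 10]
    Split: [13, 10] -> [13] and [10]
    Merge: [13] + [10] -> [10, 13]
  Merge: [4] + [10, 13] -> [4, 10, 13]
Merge: [8, 11, 28] + [4, 10, 13] -> [4, 8, 10, 11, 13, 28]

Final sorted array: [4, 8, 10, 11, 13, 28]

The merge sort proceeds by recursively splitting the array and merging sorted halves.
After all merges, the sorted array is [4, 8, 10, 11, 13, 28].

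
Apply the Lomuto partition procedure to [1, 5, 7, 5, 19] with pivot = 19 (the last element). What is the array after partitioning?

Lomuto partition with pivot = 19:

Initial array: [1, 5, 7, 5, 19]

arr[0]=1 <= 19: swap with position 0, array becomes [1, 5, 7, 5, 19]
arr[1]=5 <= 19: swap with position 1, array becomes [1, 5, 7, 5, 19]
arr[2]=7 <= 19: swap with position 2, array becomes [1, 5, 7, 5, 19]
arr[3]=5 <= 19: swap with position 3, array becomes [1, 5, 7, 5, 19]

Place pivot at position 4: [1, 5, 7, 5, 19]
Pivot position: 4

After partitioning with pivot 19, the array becomes [1, 5, 7, 5, 19]. The pivot is placed at index 4. All elements to the left of the pivot are <= 19, and all elements to the right are > 19.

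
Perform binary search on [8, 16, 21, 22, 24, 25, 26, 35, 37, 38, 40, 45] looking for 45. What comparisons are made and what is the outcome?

Binary search for 45 in [8, 16, 21, 22, 24, 25, 26, 35, 37, 38, 40, 45]:

lo=0, hi=11, mid=5, arr[mid]=25 -> 25 < 45, search right half
lo=6, hi=11, mid=8, arr[mid]=37 -> 37 < 45, search right half
lo=9, hi=11, mid=10, arr[mid]=40 -> 40 < 45, search right half
lo=11, hi=11, mid=11, arr[mid]=45 -> Found target at index 11!

Binary search finds 45 at index 11 after 4 comparisons. The search repeatedly halves the search space by comparing with the middle element.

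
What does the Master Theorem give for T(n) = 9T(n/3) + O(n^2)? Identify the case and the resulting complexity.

Master Theorem for T(n) = 9T(n/3) + O(n^2):

a = 9, b = 3, c = 2
log_b(a) = log_3(9) = 2.0000

Case 2: c = 2 = log_3(9) = 2.0000
T(n) = O(n^2 log n) = O(n^2 log n)

For T(n) = 9T(n/3) + O(n^2): log_3(9) = 2.0000. This is Case 2 of the Master Theorem (c = log_b(a), equal work at all levels), giving O(n^2 log n).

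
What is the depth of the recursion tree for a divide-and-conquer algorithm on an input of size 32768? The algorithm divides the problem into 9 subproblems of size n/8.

For divide and conquer with division factor 8:

Problem sizes at each level:
Level 0: 32768
Level 1: 4096
Level 2: 512
Level 3: 64
Level 4: 8
Level 5: 1

The root is level 0 and the size-1 base case is level 5 (the tree spans levels 0 through 5, i.e. 6 levels counting the root), so the depth is the number of divisions: log_8(32768) = 5

The recursion tree depth is log_8(32768) = 5. At each level, the problem size is divided by 8, so it takes 5 divisions to reduce to a base case of size 1. The algorithm makes 9 recursive calls at each level.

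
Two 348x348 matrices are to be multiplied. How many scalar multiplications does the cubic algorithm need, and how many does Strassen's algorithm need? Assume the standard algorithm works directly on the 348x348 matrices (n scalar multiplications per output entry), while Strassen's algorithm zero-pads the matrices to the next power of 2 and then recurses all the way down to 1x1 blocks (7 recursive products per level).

Matrix multiplication for 348x348 matrices:

Strassen's algorithm requires power-of-2 dimensions. Pad 348x348 to 512x512 (next power of 2).

Standard algorithm: 348^3 = 42144192 multiplications
Strassen's algorithm: 7^(log2(512)) = 7^9 = 40353607 multiplications
Savings: 42144192 - 40353607 = 1790585 multiplications

Standard: 42144192 multiplications (348^3). Strassen: 40353607 multiplications (7^9, after padding to 512x512). Strassen reduces 8 recursive multiplications to 7 at each level.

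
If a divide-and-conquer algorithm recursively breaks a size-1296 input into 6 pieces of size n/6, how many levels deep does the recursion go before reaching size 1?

For divide and conquer with division factor 6:

Problem sizes at each level:
Level 0: 1296
Level 1: 216
Level 2: 36
Level 3: 6
Level 4: 1

The root is level 0 and the size-1 base case is level 4 (the tree spans levels 0 through 4, i.e. 5 levels counting the root), so the depth is the number of divisions: log_6(1296) = 4

The recursion tree depth is log_6(1296) = 4. At each level, the problem size is divided by 6, so it takes 4 divisions to reduce to a base case of size 1. The algorithm makes 6 recursive calls at each level.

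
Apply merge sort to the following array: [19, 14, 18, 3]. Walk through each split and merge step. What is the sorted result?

Merge sort trace:

Split: [19, 14, 18, 3] -> [19, 14] and [18, 3]
  Split: [19, 14] -> [19] and [14]
  Merge: [19] + [14] -> [14, 19]
  Split: [18, 3] -> [18] and [3]
  Merge: [18] + [3] -> [3, 18]
Merge: [14, 19] + [3, 18] -> [3, 14, 18, 19]

Final sorted array: [3, 14, 18, 19]

The merge sort proceeds by recursively splitting the array and merging sorted halves.
After all merges, the sorted array is [3, 14, 18, 19].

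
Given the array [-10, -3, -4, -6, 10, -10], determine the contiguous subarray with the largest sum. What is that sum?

Using Kadane's algorithm on [-10, -3, -4, -6, 10, -10]:

Scanning through the array:
Position 1 (value -3): max_ending_here = -3, max_so_far = -3
Position 2 (value -4): max_ending_here = -4, max_so_far = -3
Position 3 (value -6): max_ending_here = -6, max_so_far = -3
Position 4 (value 10): max_ending_here = 10, max_so_far = 10
Position 5 (value -10): max_ending_here = 0, max_so_far = 10

Maximum subarray: [10]
Maximum sum: 10

The maximum subarray is [10] with sum 10. This subarray runs from index 4 to index 4.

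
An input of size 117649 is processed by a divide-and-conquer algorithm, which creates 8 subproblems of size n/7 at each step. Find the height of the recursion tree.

For divide and conquer with division factor 7:

Problem sizes at each level:
Level 0: 117649
Level 1: 16807
Level 2: 2401
Level 3: 343
Level 4: 49
Level 5: 7
Level 6: 1

The root is level 0 and the size-1 base case is level 6 (the tree spans levels 0 through 6, i.e. 7 levels counting the root), so the depth is the number of divisions: log_7(117649) = 6

The recursion tree depth is log_7(117649) = 6. At each level, the problem size is divided by 7, so it takes 6 divisions to reduce to a base case of size 1. The algorithm makes 8 recursive calls at each level.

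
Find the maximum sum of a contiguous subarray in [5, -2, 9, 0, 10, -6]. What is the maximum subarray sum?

Using Kadane's algorithm on [5, -2, 9, 0, 10, -6]:

Scanning through the array:
Position 1 (value -2): max_ending_here = 3, max_so_far = 5
Position 2 (value 9): max_ending_here = 12, max_so_far = 12
Position 3 (value 0): max_ending_here = 12, max_so_far = 12
Position 4 (value 10): max_ending_here = 22, max_so_far = 22
Position 5 (value -6): max_ending_here = 16, max_so_far = 22

Maximum subarray: [5, -2, 9, 0, 10]
Maximum sum: 22

The maximum subarray is [5, -2, 9, 0, 10] with sum 22. This subarray runs from index 0 to index 4.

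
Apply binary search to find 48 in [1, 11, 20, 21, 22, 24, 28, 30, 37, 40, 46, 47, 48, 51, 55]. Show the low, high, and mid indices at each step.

Binary search for 48 in [1, 11, 20, 21, 22, 24, 28, 30, 37, 40, 46, 47, 48, 51, 55]:

lo=0, hi=14, mid=7, arr[mid]=30 -> 30 < 48, search right half
lo=8, hi=14, mid=11, arr[mid]=47 -> 47 < 48, search right half
lo=12, hi=14, mid=13, arr[mid]=51 -> 51 > 48, search left half
lo=12, hi=12, mid=12, arr[mid]=48 -> Found target at index 12!

Binary search finds 48 at index 12 after 4 comparisons. The search repeatedly halves the search space by comparing with the middle element.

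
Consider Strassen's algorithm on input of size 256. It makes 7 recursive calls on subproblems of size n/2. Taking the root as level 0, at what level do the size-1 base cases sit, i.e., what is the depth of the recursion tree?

For divide and conquer with division factor 2:

Problem sizes at each level:
Level 0: 256
Level 1: 128
Level 2: 64
Level 3: 32
Level 4: 16
Level 5: 8
Level 6: 4
Level 7: 2
Level 8: 1

The root is level 0 and the size-1 base case is level 8 (the tree spans levels 0 through 8, i.e. 9 levels counting the root), so the depth is the number of divisions: log_2(256) = 8

The recursion tree depth is log_2(256) = 8. At each level, the problem size is divided by 2, so it takes 8 divisions to reduce to a base case of size 1. The algorithm makes 7 recursive calls at each level.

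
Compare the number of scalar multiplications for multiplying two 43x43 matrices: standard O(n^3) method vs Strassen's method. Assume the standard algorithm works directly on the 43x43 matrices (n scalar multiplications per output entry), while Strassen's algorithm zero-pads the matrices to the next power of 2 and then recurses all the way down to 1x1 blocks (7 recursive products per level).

Matrix multiplication for 43x43 matrices:

Strassen's algorithm requires power-of-2 dimensions. Pad 43x43 to 64x64 (next power of 2).

Standard algorithm: 43^3 = 79507 multiplications
Strassen's algorithm: 7^(log2(64)) = 7^6 = 117649 multiplications
Difference: 79507 - 117649 = -38142 (Strassen uses MORE here due to padding overhead — for small or just-over-power-of-2 n, padding can outweigh the per-level savings)

Standard: 79507 multiplications (43^3). Strassen: 117649 multiplications (7^6, after padding to 64x64). Strassen reduces 8 recursive multiplications to 7 at each level.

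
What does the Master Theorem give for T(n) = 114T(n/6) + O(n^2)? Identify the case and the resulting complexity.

Master Theorem for T(n) = 114T(n/6) + O(n^2):

a = 114, b = 6, c = 2
log_b(a) = log_6(114) = 2.6433

Case 1: c = 2 < log_6(114) = 2.6433
T(n) = O(n^(log_6 114))

For T(n) = 114T(n/6) + O(n^2): log_6(114) = 2.6433. This is Case 1 of the Master Theorem (c < log_b(a), work dominated by leaves), giving O(n^(log_6 114)).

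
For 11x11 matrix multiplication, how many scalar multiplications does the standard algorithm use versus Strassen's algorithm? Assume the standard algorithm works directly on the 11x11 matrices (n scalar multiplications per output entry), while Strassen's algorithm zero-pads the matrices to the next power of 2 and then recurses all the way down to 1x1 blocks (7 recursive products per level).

Matrix multiplication for 11x11 matrices:

Strassen's algorithm requires power-of-2 dimensions. Pad 11x11 to 16x16 (next power of 2).

Standard algorithm: 11^3 = 1331 multiplications
Strassen's algorithm: 7^(log2(16)) = 7^4 = 2401 multiplications
Difference: 1331 - 2401 = -1070 (Strassen uses MORE here due to padding overhead — for small or just-over-power-of-2 n, padding can outweigh the per-level savings)

Standard: 1331 multiplications (11^3). Strassen: 2401 multiplications (7^4, after padding to 16x16). Strassen reduces 8 recursive multiplications to 7 at each level.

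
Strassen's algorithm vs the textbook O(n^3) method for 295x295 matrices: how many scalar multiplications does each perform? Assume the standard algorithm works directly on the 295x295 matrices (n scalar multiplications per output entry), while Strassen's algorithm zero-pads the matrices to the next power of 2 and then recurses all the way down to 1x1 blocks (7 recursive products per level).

Matrix multiplication for 295x295 matrices:

Strassen's algorithm requires power-of-2 dimensions. Pad 295x295 to 512x512 (next power of 2).

Standard algorithm: 295^3 = 25672375 multiplications
Strassen's algorithm: 7^(log2(512)) = 7^9 = 40353607 multiplications
Difference: 25672375 - 40353607 = -14681232 (Strassen uses MORE here due to padding overhead — for small or just-over-power-of-2 n, padding can outweigh the per-level savings)

Standard: 25672375 multiplications (295^3). Strassen: 40353607 multiplications (7^9, after padding to 512x512). Strassen reduces 8 recursive multiplications to 7 at each level.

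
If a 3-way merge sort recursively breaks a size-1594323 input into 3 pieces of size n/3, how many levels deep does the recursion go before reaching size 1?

For divide and conquer with division factor 3:

Problem sizes at each level:
Level 0: 1594323
Level 1: 531441
Level 2: 177147
Level 3: 59049
Level 4: 19683
Level 5: 6561
Level 6: 2187
Level 7: 729
Level 8: 243
Level 9: 81
Level 10: 27
Level 11: 9
Level 12: 3
Level 13: 1

The root is level 0 and the size-1 base case is level 13 (the tree spans levels 0 through 13, i.e. 14 levels counting the root), so the depth is the number of divisions: log_3(1594323) = 13

The recursion tree depth is log_3(1594323) = 13. At each level, the problem size is divided by 3, so it takes 13 divisions to reduce to a base case of size 1. The algorithm makes 3 recursive calls at each level.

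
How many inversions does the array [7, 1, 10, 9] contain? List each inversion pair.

Finding inversions in [7, 1, 10, 9]:

(0, 1): arr[0]=7 > arr[1]=1
(2, 3): arr[2]=10 > arr[3]=9

Total inversions: 2

The array has 2 inversion(s): (0,1), (2,3). Each pair (i,j) satisfies i < j and arr[i] > arr[j].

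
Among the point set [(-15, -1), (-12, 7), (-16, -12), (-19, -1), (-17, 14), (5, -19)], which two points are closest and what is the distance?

Computing all pairwise distances among 6 points:

d((-15, -1), (-12, 7)) = 8.544
d((-15, -1), (-16, -12)) = 11.0454
d((-15, -1), (-19, -1)) = 4.0 <-- minimum
d((-15, -1), (-17, 14)) = 15.1327
d((-15, -1), (5, -19)) = 26.9072
d((-12, 7), (-16, -12)) = 19.4165
d((-12, 7), (-19, -1)) = 10.6301
d((-12, 7), (-17, 14)) = 8.6023
d((-12, 7), (5, -19)) = 31.0644
d((-16, -12), (-19, -1)) = 11.4018
d((-16, -12), (-17, 14)) = 26.0192
d((-16, -12), (5, -19)) = 22.1359
d((-19, -1), (-17, 14)) = 15.1327
d((-19, -1), (5, -19)) = 30.0
d((-17, 14), (5, -19)) = 39.6611

Closest pair: (-15, -1) and (-19, -1) with distance 4.0

The closest pair is (-15, -1) and (-19, -1) with Euclidean distance 4.0. For 6 points, brute-force pairwise comparison is shown above. For large n, the divide-and-conquer algorithm (sort by x, recurse on halves, check the dividing strip) achieves O(n log n).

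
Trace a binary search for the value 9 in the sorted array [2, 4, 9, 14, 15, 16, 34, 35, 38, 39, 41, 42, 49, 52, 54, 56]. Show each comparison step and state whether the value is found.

Binary search for 9 in [2, 4, 9, 14, 15, 16, 34, 35, 38, 39, 41, 42, 49, 52, 54, 56]:

lo=0, hi=15, mid=7, arr[mid]=35 -> 35 > 9, search left half
lo=0, hi=6, mid=3, arr[mid]=14 -> 14 > 9, search left half
lo=0, hi=2, mid=1, arr[mid]=4 -> 4 < 9, search right half
lo=2, hi=2, mid=2, arr[mid]=9 -> Found target at index 2!

Binary search finds 9 at index 2 after 4 comparisons. The search repeatedly halves the search space by comparing with the middle element.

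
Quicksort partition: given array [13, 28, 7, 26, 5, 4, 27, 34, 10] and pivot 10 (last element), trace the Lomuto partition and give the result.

Lomuto partition with pivot = 10:

Initial array: [13, 28, 7, 26, 5, 4, 27, 34, 10]

arr[0]=13 > 10: no swap
arr[1]=28 > 10: no swap
arr[2]=7 <= 10: swap with position 0, array becomes [7, 28, 13, 26, 5, 4, 27, 34, 10]
arr[3]=26 > 10: no swap
arr[4]=5 <= 10: swap with position 1, array becomes [7, 5, 13, 26, 28, 4, 27, 34, 10]
arr[5]=4 <= 10: swap with position 2, array becomes [7, 5, 4, 26, 28, 13, 27, 34, 10]
arr[6]=27 > 10: no swap
arr[7]=34 > 10: no swap

Place pivot at position 3: [7, 5, 4, 10, 28, 13, 27, 34, 26]
Pivot position: 3

After partitioning with pivot 10, the array becomes [7, 5, 4, 10, 28, 13, 27, 34, 26]. The pivot is placed at index 3. All elements to the left of the pivot are <= 10, and all elements to the right are > 10.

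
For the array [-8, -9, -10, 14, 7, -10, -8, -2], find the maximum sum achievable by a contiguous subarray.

Using Kadane's algorithm on [-8, -9, -10, 14, 7, -10, -8, -2]:

Scanning through the array:
Position 1 (value -9): max_ending_here = -9, max_so_far = -8
Position 2 (value -10): max_ending_here = -10, max_so_far = -8
Position 3 (value 14): max_ending_here = 14, max_so_far = 14
Position 4 (value 7): max_ending_here = 21, max_so_far = 21
Position 5 (value -10): max_ending_here = 11, max_so_far = 21
Position 6 (value -8): max_ending_here = 3, max_so_far = 21
Position 7 (value -2): max_ending_here = 1, max_so_far = 21

Maximum subarray: [14, 7]
Maximum sum: 21

The maximum subarray is [14, 7] with sum 21. This subarray runs from index 3 to index 4.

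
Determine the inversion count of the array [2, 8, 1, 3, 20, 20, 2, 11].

Finding inversions in [2, 8, 1, 3, 20, 20, 2, 11]:

(0, 2): arr[0]=2 > arr[2]=1
(1, 2): arr[1]=8 > arr[2]=1
(1, 3): arr[1]=8 > arr[3]=3
(1, 6): arr[1]=8 > arr[6]=2
(3, 6): arr[3]=3 > arr[6]=2
(4, 6): arr[4]=20 > arr[6]=2
(4, 7): arr[4]=20 > arr[7]=11
(5, 6): arr[5]=20 > arr[6]=2
(5, 7): arr[5]=20 > arr[7]=11

Total inversions: 9

The array has 9 inversion(s): (0,2), (1,2), (1,3), (1,6), (3,6), (4,6), (4,7), (5,6), (5,7). Each pair (i,j) satisfies i < j and arr[i] > arr[j].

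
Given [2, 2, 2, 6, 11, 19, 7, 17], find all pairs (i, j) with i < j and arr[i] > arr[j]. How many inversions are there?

Finding inversions in [2, 2, 2, 6, 11, 19, 7, 17]:

(4, 6): arr[4]=11 > arr[6]=7
(5, 6): arr[5]=19 > arr[6]=7
(5, 7): arr[5]=19 > arr[7]=17

Total inversions: 3

The array has 3 inversion(s): (4,6), (5,6), (5,7). Each pair (i,j) satisfies i < j and arr[i] > arr[j].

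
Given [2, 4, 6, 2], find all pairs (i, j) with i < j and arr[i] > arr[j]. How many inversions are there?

Finding inversions in [2, 4, 6, 2]:

(1, 3): arr[1]=4 > arr[3]=2
(2, 3): arr[2]=6 > arr[3]=2

Total inversions: 2

The array has 2 inversion(s): (1,3), (2,3). Each pair (i,j) satisfies i < j and arr[i] > arr[j].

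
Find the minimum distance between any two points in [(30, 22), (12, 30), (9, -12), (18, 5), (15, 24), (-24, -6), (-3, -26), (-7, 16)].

Computing all pairwise distances among 8 points:

d((30, 22), (12, 30)) = 19.6977
d((30, 22), (9, -12)) = 39.9625
d((30, 22), (18, 5)) = 20.8087
d((30, 22), (15, 24)) = 15.1327
d((30, 22), (-24, -6)) = 60.8276
d((30, 22), (-3, -26)) = 58.2495
d((30, 22), (-7, 16)) = 37.4833
d((12, 30), (9, -12)) = 42.107
d((12, 30), (18, 5)) = 25.7099
d((12, 30), (15, 24)) = 6.7082 <-- minimum
d((12, 30), (-24, -6)) = 50.9117
d((12, 30), (-3, -26)) = 57.9741
d((12, 30), (-7, 16)) = 23.6008
d((9, -12), (18, 5)) = 19.2354
d((9, -12), (15, 24)) = 36.4966
d((9, -12), (-24, -6)) = 33.541
d((9, -12), (-3, -26)) = 18.4391
d((9, -12), (-7, 16)) = 32.249
d((18, 5), (15, 24)) = 19.2354
d((18, 5), (-24, -6)) = 43.4166
d((18, 5), (-3, -26)) = 37.4433
d((18, 5), (-7, 16)) = 27.313
d((15, 24), (-24, -6)) = 49.2037
d((15, 24), (-3, -26)) = 53.1413
d((15, 24), (-7, 16)) = 23.4094
d((-24, -6), (-3, -26)) = 29.0
d((-24, -6), (-7, 16)) = 27.8029
d((-3, -26), (-7, 16)) = 42.19

Closest pair: (12, 30) and (15, 24) with distance 6.7082

The closest pair is (12, 30) and (15, 24) with Euclidean distance 6.7082. For 8 points, brute-force pairwise comparison is shown above. For large n, the divide-and-conquer algorithm (sort by x, recurse on halves, check the dividing strip) achieves O(n log n).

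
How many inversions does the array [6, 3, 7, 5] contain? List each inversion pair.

Finding inversions in [6, 3, 7, 5]:

(0, 1): arr[0]=6 > arr[1]=3
(0, 3): arr[0]=6 > arr[3]=5
(2, 3): arr[2]=7 > arr[3]=5

Total inversions: 3

The array has 3 inversion(s): (0,1), (0,3), (2,3). Each pair (i,j) satisfies i < j and arr[i] > arr[j].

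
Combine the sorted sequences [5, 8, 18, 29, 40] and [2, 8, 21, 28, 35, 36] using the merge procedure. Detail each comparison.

Merging process:

Compare 5 vs 2: take 2 from right. Merged: [2]
Compare 5 vs 8: take 5 from left. Merged: [2, 5]
Compare 8 vs 8: take 8 from left. Merged: [2, 5, 8]
Compare 18 vs 8: take 8 from right. Merged: [2, 5, 8, 8]
Compare 18 vs 21: take 18 from left. Merged: [2, 5, 8, 8, 18]
Compare 29 vs 21: take 21 from right. Merged: [2, 5, 8, 8, 18, 21]
Compare 29 vs 28: take 28 from right. Merged: [2, 5, 8, 8, 18, 21, 28]
Compare 29 vs 35: take 29 from left. Merged: [2, 5, 8, 8, 18, 21, 28, 29]
Compare 40 vs 35: take 35 from right. Merged: [2, 5, 8, 8, 18, 21, 28, 29, 35]
Compare 40 vs 36: take 36 from right. Merged: [2, 5, 8, 8, 18, 21, 28, 29, 35, 36]
Append remaining from left: [40]. Merged: [2, 5, 8, 8, 18, 21, 28, 29, 35, 36, 40]

Final merged array: [2, 5, 8, 8, 18, 21, 28, 29, 35, 36, 40]
Total comparisons: 10

The merged array is [2, 5, 8, 8, 18, 21, 28, 29, 35, 36, 40], requiring 10 comparisons. The merge step runs in O(n) time where n is the total number of elements.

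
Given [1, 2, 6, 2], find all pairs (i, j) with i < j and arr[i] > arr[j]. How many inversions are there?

Finding inversions in [1, 2, 6, 2]:

(2, 3): arr[2]=6 > arr[3]=2

Total inversions: 1

The array has 1 inversion(s): (2,3). Each pair (i,j) satisfies i < j and arr[i] > arr[j].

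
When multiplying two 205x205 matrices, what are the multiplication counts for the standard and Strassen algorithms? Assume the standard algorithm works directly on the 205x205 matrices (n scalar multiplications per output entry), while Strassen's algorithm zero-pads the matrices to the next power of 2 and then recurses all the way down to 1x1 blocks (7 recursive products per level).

Matrix multiplication for 205x205 matrices:

Strassen's algorithm requires power-of-2 dimensions. Pad 205x205 to 256x256 (next power of 2).

Standard algorithm: 205^3 = 8615125 multiplications
Strassen's algorithm: 7^(log2(256)) = 7^8 = 5764801 multiplications
Savings: 8615125 - 5764801 = 2850324 multiplications

Standard: 8615125 multiplications (205^3). Strassen: 5764801 multiplications (7^8, after padding to 256x256). Strassen reduces 8 recursive multiplications to 7 at each level.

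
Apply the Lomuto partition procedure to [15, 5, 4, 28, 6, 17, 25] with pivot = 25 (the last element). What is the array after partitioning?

Lomuto partition with pivot = 25:

Initial array: [15, 5, 4, 28, 6, 17, 25]

arr[0]=15 <= 25: swap with position 0, array becomes [15, 5, 4, 28, 6, 17, 25]
arr[1]=5 <= 25: swap with position 1, array becomes [15, 5, 4, 28, 6, 17, 25]
arr[2]=4 <= 25: swap with position 2, array becomes [15, 5, 4, 28, 6, 17, 25]
arr[3]=28 > 25: no swap
arr[4]=6 <= 25: swap with position 3, array becomes [15, 5, 4, 6, 28, 17, 25]
arr[5]=17 <= 25: swap with position 4, array becomes [15, 5, 4, 6, 17, 28, 25]

Place pivot at position 5: [15, 5, 4, 6, 17, 25, 28]
Pivot position: 5

After partitioning with pivot 25, the array becomes [15, 5, 4, 6, 17, 25, 28]. The pivot is placed at index 5. All elements to the left of the pivot are <= 25, and all elements to the right are > 25.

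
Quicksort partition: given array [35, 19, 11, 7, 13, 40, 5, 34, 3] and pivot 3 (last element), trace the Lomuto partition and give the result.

Lomuto partition with pivot = 3:

Initial array: [35, 19, 11, 7, 13, 40, 5, 34, 3]

arr[0]=35 > 3: no swap
arr[1]=19 > 3: no swap
arr[2]=11 > 3: no swap
arr[3]=7 > 3: no swap
arr[4]=13 > 3: no swap
arr[5]=40 > 3: no swap
arr[6]=5 > 3: no swap
arr[7]=34 > 3: no swap

Place pivot at position 0: [3, 19, 11, 7, 13, 40, 5, 34, 35]
Pivot position: 0

After partitioning with pivot 3, the array becomes [3, 19, 11, 7, 13, 40, 5, 34, 35]. The pivot is placed at index 0. All elements to the left of the pivot are <= 3, and all elements to the right are > 3.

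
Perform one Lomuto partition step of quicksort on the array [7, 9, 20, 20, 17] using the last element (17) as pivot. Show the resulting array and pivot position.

Lomuto partition with pivot = 17:

Initial array: [7, 9, 20, 20, 17]

arr[0]=7 <= 17: swap with position 0, array becomes [7, 9, 20, 20, 17]
arr[1]=9 <= 17: swap with position 1, array becomes [7, 9, 20, 20, 17]
arr[2]=20 > 17: no swap
arr[3]=20 > 17: no swap

Place pivot at position 2: [7, 9, 17, 20, 20]
Pivot position: 2

After partitioning with pivot 17, the array becomes [7, 9, 17, 20, 20]. The pivot is placed at index 2. All elements to the left of the pivot are <= 17, and all elements to the right are > 17.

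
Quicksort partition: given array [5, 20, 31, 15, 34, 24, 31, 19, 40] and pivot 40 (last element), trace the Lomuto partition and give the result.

Lomuto partition with pivot = 40:

Initial array: [5, 20, 31, 15, 34, 24, 31, 19, 40]

arr[0]=5 <= 40: swap with position 0, array becomes [5, 20, 31, 15, 34, 24, 31, 19, 40]
arr[1]=20 <= 40: swap with position 1, array becomes [5, 20, 31, 15, 34, 24, 31, 19, 40]
arr[2]=31 <= 40: swap with position 2, array becomes [5, 20, 31, 15, 34, 24, 31, 19, 40]
arr[3]=15 <= 40: swap with position 3, array becomes [5, 20, 31, 15, 34, 24, 31, 19, 40]
arr[4]=34 <= 40: swap with position 4, array becomes [5, 20, 31, 15, 34, 24, 31, 19, 40]
arr[5]=24 <= 40: swap with position 5, array becomes [5, 20, 31, 15, 34, 24, 31, 19, 40]
arr[6]=31 <= 40: swap with position 6, array becomes [5, 20, 31, 15, 34, 24, 31, 19, 40]
arr[7]=19 <= 40: swap with position 7, array becomes [5, 20, 31, 15, 34, 24, 31, 19, 40]

Place pivot at position 8: [5, 20, 31, 15, 34, 24, 31, 19, 40]
Pivot position: 8

After partitioning with pivot 40, the array becomes [5, 20, 31, 15, 34, 24, 31, 19, 40]. The pivot is placed at index 8. All elements to the left of the pivot are <= 40, and all elements to the right are > 40.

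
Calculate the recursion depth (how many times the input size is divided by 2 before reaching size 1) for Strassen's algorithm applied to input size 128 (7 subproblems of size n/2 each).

For divide and conquer with division factor 2:

Problem sizes at each level:
Level 0: 128
Level 1: 64
Level 2: 32
Level 3: 16
Level 4: 8
Level 5: 4
Level 6: 2
Level 7: 1

The root is level 0 and the size-1 base case is level 7 (the tree spans levels 0 through 7, i.e. 8 levels counting the root), so the depth is the number of divisions: log_2(128) = 7

The recursion tree depth is log_2(128) = 7. At each level, the problem size is divided by 2, so it takes 7 divisions to reduce to a base case of size 1. The algorithm makes 7 recursive calls at each level.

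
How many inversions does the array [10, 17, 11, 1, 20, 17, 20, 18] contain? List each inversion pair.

Finding inversions in [10, 17, 11, 1, 20, 17, 20, 18]:

(0, 3): arr[0]=10 > arr[3]=1
(1, 2): arr[1]=17 > arr[2]=11
(1, 3): arr[1]=17 > arr[3]=1
(2, 3): arr[2]=11 > arr[3]=1
(4, 5): arr[4]=20 > arr[5]=17
(4, 7): arr[4]=20 > arr[7]=18
(6, 7): arr[6]=20 > arr[7]=18

Total inversions: 7

The array has 7 inversion(s): (0,3), (1,2), (1,3), (2,3), (4,5), (4,7), (6,7). Each pair (i,j) satisfies i < j and arr[i] > arr[j].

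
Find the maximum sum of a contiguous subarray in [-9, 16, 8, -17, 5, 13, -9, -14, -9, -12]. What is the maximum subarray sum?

Using Kadane's algorithm on [-9, 16, 8, -17, 5, 13, -9, -14, -9, -12]:

Scanning through the array:
Position 1 (value 16): max_ending_here = 16, max_so_far = 16
Position 2 (value 8): max_ending_here = 24, max_so_far = 24
Position 3 (value -17): max_ending_here = 7, max_so_far = 24
Position 4 (value 5): max_ending_here = 12, max_so_far = 24
Position 5 (value 13): max_ending_here = 25, max_so_far = 25
Position 6 (value -9): max_ending_here = 16, max_so_far = 25
Position 7 (value -14): max_ending_here = 2, max_so_far = 25
Position 8 (value -9): max_ending_here = -7, max_so_far = 25
Position 9 (value -12): max_ending_here = -12, max_so_far = 25

Maximum subarray: [16, 8, -17, 5, 13]
Maximum sum: 25

The maximum subarray is [16, 8, -17, 5, 13] with sum 25. This subarray runs from index 1 to index 5.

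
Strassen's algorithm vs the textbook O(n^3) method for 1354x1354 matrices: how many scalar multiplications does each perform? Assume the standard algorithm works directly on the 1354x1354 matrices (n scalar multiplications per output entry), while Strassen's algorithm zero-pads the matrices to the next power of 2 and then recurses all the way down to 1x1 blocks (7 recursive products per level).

Matrix multiplication for 1354x1354 matrices:

Strassen's algorithm requires power-of-2 dimensions. Pad 1354x1354 to 2048x2048 (next power of 2).

Standard algorithm: 1354^3 = 2482309864 multiplications
Strassen's algorithm: 7^(log2(2048)) = 7^11 = 1977326743 multiplications
Savings: 2482309864 - 1977326743 = 504983121 multiplications

Standard: 2482309864 multiplications (1354^3). Strassen: 1977326743 multiplications (7^11, after padding to 2048x2048). Strassen reduces 8 recursive multiplications to 7 at each level.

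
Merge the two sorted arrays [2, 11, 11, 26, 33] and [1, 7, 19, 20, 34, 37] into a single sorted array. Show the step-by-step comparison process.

Merging process:

Compare 2 vs 1: take 1 from right. Merged: [1]
Compare 2 vs 7: take 2 from left. Merged: [1, 2]
Compare 11 vs 7: take 7 from right. Merged: [1, 2, 7]
Compare 11 vs 19: take 11 from left. Merged: [1, 2, 7, 11]
Compare 11 vs 19: take 11 from left. Merged: [1, 2, 7, 11, 11]
Compare 26 vs 19: take 19 from right. Merged: [1, 2, 7, 11, 11, 19]
Compare 26 vs 20: take 20 from right. Merged: [1, 2, 7, 11, 11, 19, 20]
Compare 26 vs 34: take 26 from left. Merged: [1, 2, 7, 11, 11, 19, 20, 26]
Compare 33 vs 34: take 33 from left. Merged: [1, 2, 7, 11, 11, 19, 20, 26, 33]
Append remaining from right: [34, 37]. Merged: [1, 2, 7, 11, 11, 19, 20, 26, 33, 34, 37]

Final merged array: [1, 2, 7, 11, 11, 19, 20, 26, 33, 34, 37]
Total comparisons: 9

The merged array is [1, 2, 7, 11, 11, 19, 20, 26, 33, 34, 37], requiring 9 comparisons. The merge step runs in O(n) time where n is the total number of elements.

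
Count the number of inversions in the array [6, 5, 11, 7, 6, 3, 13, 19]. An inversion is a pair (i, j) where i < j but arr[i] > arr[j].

Finding inversions in [6, 5, 11, 7, 6, 3, 13, 19]:

(0, 1): arr[0]=6 > arr[1]=5
(0, 5): arr[0]=6 > arr[5]=3
(1, 5): arr[1]=5 > arr[5]=3
(2, 3): arr[2]=11 > arr[3]=7
(2, 4): arr[2]=11 > arr[4]=6
(2, 5): arr[2]=11 > arr[5]=3
(3, 4): arr[3]=7 > arr[4]=6
(3, 5): arr[3]=7 > arr[5]=3
(4, 5): arr[4]=6 > arr[5]=3

Total inversions: 9

The array has 9 inversion(s): (0,1), (0,5), (1,5), (2,3), (2,4), (2,5), (3,4), (3,5), (4,5). Each pair (i,j) satisfies i < j and arr[i] > arr[j].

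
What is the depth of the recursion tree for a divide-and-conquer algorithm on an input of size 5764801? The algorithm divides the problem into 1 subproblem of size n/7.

For divide and conquer with division factor 7:

Problem sizes at each level:
Level 0: 5764801
Level 1: 823543
Level 2: 117649
Level 3: 16807
Level 4: 2401
Level 5: 343
Level 6: 49
Level 7: 7
Level 8: 1

The root is level 0 and the size-1 base case is level 8 (the tree spans levels 0 through 8, i.e. 9 levels counting the root), so the depth is the number of divisions: log_7(5764801) = 8

The recursion tree depth is log_7(5764801) = 8. At each level, the problem size is divided by 7, so it takes 8 divisions to reduce to a base case of size 1. The algorithm makes 1 recursive call at each level.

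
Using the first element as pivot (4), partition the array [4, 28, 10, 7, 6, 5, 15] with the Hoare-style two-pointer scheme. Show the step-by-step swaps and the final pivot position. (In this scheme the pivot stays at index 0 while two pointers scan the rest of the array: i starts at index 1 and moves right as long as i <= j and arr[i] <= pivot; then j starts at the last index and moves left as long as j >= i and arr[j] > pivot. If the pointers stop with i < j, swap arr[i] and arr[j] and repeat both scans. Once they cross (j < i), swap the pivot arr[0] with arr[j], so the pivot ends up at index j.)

Hoare-style two-pointer partition with pivot = 4:

Initial array: [4, 28, 10, 7, 6, 5, 15]

Pointers start at i = 1, j = 6.
i ends at 1, j ends at 0: the pointers have crossed (j < i), so scanning stops.

j = 0, so swapping arr[0] with arr[j] leaves the pivot at position 0: [4, 28, 10, 7, 6, 5, 15]
Pivot position: 0

After partitioning with pivot 4, the array becomes [4, 28, 10, 7, 6, 5, 15]. The pivot is placed at index 0. All elements to the left of the pivot are <= 4, and all elements to the right are > 4.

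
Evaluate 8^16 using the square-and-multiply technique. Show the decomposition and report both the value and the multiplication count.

Computing 8^16 by squaring (build up from 8^1; each line after the first costs one multiplication):

8^1 = 8
8^2 = (8^1)^2 = 8^2 = 64
8^4 = (8^2)^2 = 64^2 = 4096
8^8 = (8^4)^2 = 4096^2 = 16777216
8^16 = (8^8)^2 = 16777216^2 = 281474976710656

Result: 281474976710656
Multiplications needed: 4 (4 lines after 8^1)

8^16 = 281474976710656. Using exponentiation by squaring, this requires 4 multiplications. The key idea: if the exponent is even, square the half-power; if odd, multiply by the base once.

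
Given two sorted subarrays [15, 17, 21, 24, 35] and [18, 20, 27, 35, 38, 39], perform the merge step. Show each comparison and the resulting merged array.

Merging process:

Compare 15 vs 18: take 15 from left. Merged: [15]
Compare 17 vs 18: take 17 from left. Merged: [15, 17]
Compare 21 vs 18: take 18 from right. Merged: [15, 17, 18]
Compare 21 vs 20: take 20 from right. Merged: [15, 17, 18, 20]
Compare 21 vs 27: take 21 from left. Merged: [15, 17, 18, 20, 21]
Compare 24 vs 27: take 24 from left. Merged: [15, 17, 18, 20, 21, 24]
Compare 35 vs 27: take 27 from right. Merged: [15, 17, 18, 20, 21, 24, 27]
Compare 35 vs 35: take 35 from left. Merged: [15, 17, 18, 20, 21, 24, 27, 35]
Append remaining from right: [35, 38, 39]. Merged: [15, 17, 18, 20, 21, 24, 27, 35, 35, 38, 39]

Final merged array: [15, 17, 18, 20, 21, 24, 27, 35, 35, 38, 39]
Total comparisons: 8

The merged array is [15, 17, 18, 20, 21, 24, 27, 35, 35, 38, 39], requiring 8 comparisons. The merge step runs in O(n) time where n is the total number of elements.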